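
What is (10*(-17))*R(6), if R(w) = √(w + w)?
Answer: -340*√3 ≈ -588.90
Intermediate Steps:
R(w) = √2*√w (R(w) = √(2*w) = √2*√w)
(10*(-17))*R(6) = (10*(-17))*(√2*√6) = -340*√3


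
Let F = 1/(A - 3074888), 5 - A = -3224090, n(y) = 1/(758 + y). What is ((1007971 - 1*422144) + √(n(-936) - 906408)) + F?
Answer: 87409489190/149207 + 25*I*√45949810/178 ≈ 5.8583e+5 + 952.05*I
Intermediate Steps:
A = 3224095 (A = 5 - 1*(-3224090) = 5 + 3224090 = 3224095)
F = 1/149207 (F = 1/(3224095 - 3074888) = 1/149207 ≈ 6.7021e-6)
((1007971 - 1*422144) + √(n(-936) - 906408)) + F = ((1007971 - 1*422144) + √(1/(758 - 936) - 906408)) + 1/149207 = ((1007971 - 422144) + √(1/(-178) - 906408)) + 1/149207 = (585827 + √(-1/178 - 906408)) + 1/149207 = (585827 + √(-161340625/178)) + 1/149207 = (585827 + 25*I*√45949810/178) + 1/149207 = 87409489190/149207 + 25*I*√45949810/178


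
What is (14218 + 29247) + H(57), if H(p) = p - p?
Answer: 43465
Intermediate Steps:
H(p) = 0
(14218 + 29247) + H(57) = (14218 + 29247) + 0 = 43465 + 0 = 43465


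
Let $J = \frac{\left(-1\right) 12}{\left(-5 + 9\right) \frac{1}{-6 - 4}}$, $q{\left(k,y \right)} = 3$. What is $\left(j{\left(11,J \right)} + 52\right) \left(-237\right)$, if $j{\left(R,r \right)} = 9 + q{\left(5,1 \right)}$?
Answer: $-15168$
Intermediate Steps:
$J = 30$ ($J = - \frac{12}{4 \frac{1}{-10}} = - \frac{12}{4 \left(- \frac{1}{10}\right)} = - \frac{12}{- \frac{2}{5}} = \left(-12\right) \left(- \frac{5}{2}\right) = 30$)
$j{\left(R,r \right)} = 12$ ($j{\left(R,r \right)} = 9 + 3 = 12$)
$\left(j{\left(11,J \right)} + 52\right) \left(-237\right) = \left(12 + 52\right) \left(-237\right) = 64 \left(-237\right) = -15168$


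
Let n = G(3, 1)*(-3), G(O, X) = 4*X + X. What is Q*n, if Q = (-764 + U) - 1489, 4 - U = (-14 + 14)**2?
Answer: 33735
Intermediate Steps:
U = 4 (U = 4 - (-14 + 14)**2 = 4 - 1*0**2 = 4 - 1*0 = 4 + 0 = 4)
G(O, X) = 5*X
Q = -2249 (Q = (-764 + 4) - 1489 = -760 - 1489 = -2249)
n = -15 (n = (5*1)*(-3) = 5*(-3) = -15)
Q*n = -2249*(-15) = 33735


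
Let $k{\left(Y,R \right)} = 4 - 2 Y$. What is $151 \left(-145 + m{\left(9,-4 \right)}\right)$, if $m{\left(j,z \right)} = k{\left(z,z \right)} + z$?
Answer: $-20687$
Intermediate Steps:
$m{\left(j,z \right)} = 4 - z$ ($m{\left(j,z \right)} = \left(4 - 2 z\right) + z = 4 - z$)
$151 \left(-145 + m{\left(9,-4 \right)}\right) = 151 \left(-145 + \left(4 - -4\right)\right) = 151 \left(-145 + \left(4 + 4\right)\right) = 151 \left(-145 + 8\right) = 151 \left(-137\right) = -20687$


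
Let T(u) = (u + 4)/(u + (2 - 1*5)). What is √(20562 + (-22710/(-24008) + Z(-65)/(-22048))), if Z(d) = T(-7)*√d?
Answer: √(140661664078009105200 - 93077020335*I*√65)/82707560 ≈ 143.4 - 3.825e-7*I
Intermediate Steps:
T(u) = (4 + u)/(-3 + u) (T(u) = (4 + u)/(u + (2 - 5)) = (4 + u)/(u - 3) = (4 + u)/(-3 + u))
Z(d) = 3*√d/10 (Z(d) = ((4 - 7)/(-3 - 7))*√d = (-3/(-10))*√d = (-⅒*(-3))*√d = 3*√d/10)
√(20562 + (-22710/(-24008) + Z(-65)/(-22048))) = √(20562 + (-22710/(-24008) + (3*√(-65)/10)/(-22048))) = √(20562 + (-22710*(-1/24008) + (3*(I*√65)/10)*(-1/22048))) = √(20562 + (11355/12004 + (3*I*√65/10)*(-1/22048))) = √(20562 + (11355/12004 - 3*I*√65/220480)) = √(246837603/12004 - 3*I*√65/220480)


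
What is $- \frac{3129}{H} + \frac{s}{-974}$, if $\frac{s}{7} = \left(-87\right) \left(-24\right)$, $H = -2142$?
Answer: $- \frac{672853}{49674} \approx -13.545$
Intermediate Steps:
$s = 14616$ ($s = 7 \left(\left(-87\right) \left(-24\right)\right) = 7 \cdot 2088 = 14616$)
$- \frac{3129}{H} + \frac{s}{-974} = - \frac{3129}{-2142} + \frac{14616}{-974} = \left(-3129\right) \left(- \frac{1}{2142}\right) + 14616 \left(- \frac{1}{974}\right) = \frac{149}{102} - \frac{7308}{487} = - \frac{672853}{49674}$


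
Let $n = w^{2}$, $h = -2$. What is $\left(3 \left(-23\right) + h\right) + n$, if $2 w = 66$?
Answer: $1018$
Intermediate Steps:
$w = 33$ ($w = \frac{1}{2} \cdot 66 = 33$)
$n = 1089$ ($n = 33^{2} = 1089$)
$\left(3 \left(-23\right) + h\right) + n = \left(3 \left(-23\right) - 2\right) + 1089 = \left(-69 - 2\right) + 1089 = -71 + 1089 = 1018$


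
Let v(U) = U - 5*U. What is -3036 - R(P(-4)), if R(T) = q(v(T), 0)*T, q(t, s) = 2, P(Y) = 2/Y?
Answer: -3035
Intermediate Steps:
v(U) = -4*U
R(T) = 2*T
-3036 - R(P(-4)) = -3036 - 2*2/(-4) = -3036 - 2*2*(-¼) = -3036 - 2*(-1)/2 = -3036 - 1*(-1) = -3036 + 1 = -3035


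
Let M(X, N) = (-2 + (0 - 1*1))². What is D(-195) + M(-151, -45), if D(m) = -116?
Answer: -107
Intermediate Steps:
M(X, N) = 9 (M(X, N) = (-2 + (0 - 1))² = (-2 - 1)² = (-3)² = 9)
D(-195) + M(-151, -45) = -116 + 9 = -107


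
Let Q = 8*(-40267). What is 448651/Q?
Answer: -448651/322136 ≈ -1.3927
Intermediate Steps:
Q = -322136
448651/Q = 448651/(-322136) = 448651*(-1/322136) = -448651/322136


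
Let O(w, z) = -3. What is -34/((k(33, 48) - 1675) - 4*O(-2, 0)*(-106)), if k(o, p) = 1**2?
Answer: 17/1473 ≈ 0.011541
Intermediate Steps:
k(o, p) = 1
-34/((k(33, 48) - 1675) - 4*O(-2, 0)*(-106)) = -34/((1 - 1675) - 4*(-3)*(-106)) = -34/(-1674 - (-12)*(-106)) = -34/(-1674 - 1*1272) = -34/(-1674 - 1272) = -34/(-2946) = -34*(-1/2946) = 17/1473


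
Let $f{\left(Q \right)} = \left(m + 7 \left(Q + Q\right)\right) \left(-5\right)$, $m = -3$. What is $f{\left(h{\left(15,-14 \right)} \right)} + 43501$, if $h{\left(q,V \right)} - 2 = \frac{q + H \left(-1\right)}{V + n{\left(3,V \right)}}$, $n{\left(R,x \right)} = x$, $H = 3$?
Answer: $43406$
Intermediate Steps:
$h{\left(q,V \right)} = 2 + \frac{-3 + q}{2 V}$ ($h{\left(q,V \right)} = 2 + \frac{q + 3 \left(-1\right)}{V + V} = 2 + \frac{q - 3}{2 V} = 2 + \left(-3 + q\right) \frac{1}{2 V} = 2 + \frac{-3 + q}{2 V}$)
$f{\left(Q \right)} = 15 - 70 Q$ ($f{\left(Q \right)} = \left(-3 + 7 \left(Q + Q\right)\right) \left(-5\right) = \left(-3 + 7 \cdot 2 Q\right) \left(-5\right) = \left(-3 + 14 Q\right) \left(-5\right) = 15 - 70 Q$)
$f{\left(h{\left(15,-14 \right)} \right)} + 43501 = \left(15 - 70 \frac{-3 + 15 + 4 \left(-14\right)}{2 \left(-14\right)}\right) + 43501 = \left(15 - 70 \cdot \frac{1}{2} \left(- \frac{1}{14}\right) \left(-3 + 15 - 56\right)\right) + 43501 = \left(15 - 70 \cdot \frac{1}{2} \left(- \frac{1}{14}\right) \left(-44\right)\right) + 43501 = \left(15 - 110\right) + 43501 = -95 + 43501 = 43406$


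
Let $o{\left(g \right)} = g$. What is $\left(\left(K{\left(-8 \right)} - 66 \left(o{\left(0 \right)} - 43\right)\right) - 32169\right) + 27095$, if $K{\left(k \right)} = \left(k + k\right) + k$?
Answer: $-2260$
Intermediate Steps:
$K{\left(k \right)} = 3 k$ ($K{\left(k \right)} = 2 k + k = 3 k$)
$\left(\left(K{\left(-8 \right)} - 66 \left(o{\left(0 \right)} - 43\right)\right) - 32169\right) + 27095 = \left(\left(3 \left(-8\right) - 66 \left(0 - 43\right)\right) - 32169\right) + 27095 = \left(\left(-24 - -2838\right) - 32169\right) + 27095 = \left(\left(-24 + 2838\right) - 32169\right) + 27095 = \left(2814 - 32169\right) + 27095 = -29355 + 27095 = -2260$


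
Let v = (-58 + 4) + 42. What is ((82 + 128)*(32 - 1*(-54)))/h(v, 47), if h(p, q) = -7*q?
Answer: -2580/47 ≈ -54.894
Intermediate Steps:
v = -12 (v = -54 + 42 = -12)
((82 + 128)*(32 - 1*(-54)))/h(v, 47) = ((82 + 128)*(32 - 1*(-54)))/((-7*47)) = (210*(32 + 54))/(-329) = (210*86)*(-1/329) = 18060*(-1/329) = -2580/47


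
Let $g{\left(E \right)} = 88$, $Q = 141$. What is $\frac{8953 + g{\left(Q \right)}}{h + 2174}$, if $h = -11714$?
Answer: $- \frac{9041}{9540} \approx -0.94769$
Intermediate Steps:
$\frac{8953 + g{\left(Q \right)}}{h + 2174} = \frac{8953 + 88}{-11714 + 2174} = \frac{9041}{-9540} = 9041 \left(- \frac{1}{9540}\right) = - \frac{9041}{9540}$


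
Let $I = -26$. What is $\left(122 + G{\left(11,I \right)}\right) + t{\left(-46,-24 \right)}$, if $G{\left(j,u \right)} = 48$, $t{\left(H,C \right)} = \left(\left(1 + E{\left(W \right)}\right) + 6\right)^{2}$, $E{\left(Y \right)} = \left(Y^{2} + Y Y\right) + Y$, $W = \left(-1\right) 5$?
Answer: $2874$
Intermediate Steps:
$W = -5$
$E{\left(Y \right)} = Y + 2 Y^{2}$ ($E{\left(Y \right)} = \left(Y^{2} + Y^{2}\right) + Y = 2 Y^{2} + Y = Y + 2 Y^{2}$)
$t{\left(H,C \right)} = 2704$ ($t{\left(H,C \right)} = \left(\left(1 - 5 \left(1 + 2 \left(-5\right)\right)\right) + 6\right)^{2} = \left(\left(1 - 5 \left(1 - 10\right)\right) + 6\right)^{2} = \left(\left(1 - -45\right) + 6\right)^{2} = \left(\left(1 + 45\right) + 6\right)^{2} = \left(46 + 6\right)^{2} = 52^{2} = 2704$)
$\left(122 + G{\left(11,I \right)}\right) + t{\left(-46,-24 \right)} = \left(122 + 48\right) + 2704 = 170 + 2704 = 2874$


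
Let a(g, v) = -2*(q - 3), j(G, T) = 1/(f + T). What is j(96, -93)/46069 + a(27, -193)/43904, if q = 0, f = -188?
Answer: 38814215/284177179328 ≈ 0.00013658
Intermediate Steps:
j(G, T) = 1/(-188 + T)
a(g, v) = 6 (a(g, v) = -2*(0 - 3) = -2*(-3) = 6)
j(96, -93)/46069 + a(27, -193)/43904 = 1/(-188 - 93*46069) + 6/43904 = (1/46069)/(-281) + 6*(1/43904) = -1/281*1/46069 + 3/21952 = -1/12945389 + 3/21952 = 38814215/284177179328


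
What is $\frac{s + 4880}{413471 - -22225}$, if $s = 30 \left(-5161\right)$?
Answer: $- \frac{74975}{217848} \approx -0.34416$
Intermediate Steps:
$s = -154830$
$\frac{s + 4880}{413471 - -22225} = \frac{-154830 + 4880}{413471 - -22225} = - \frac{149950}{413471 + 22225} = - \frac{149950}{435696} = \left(-149950\right) \frac{1}{435696} = - \frac{74975}{217848}$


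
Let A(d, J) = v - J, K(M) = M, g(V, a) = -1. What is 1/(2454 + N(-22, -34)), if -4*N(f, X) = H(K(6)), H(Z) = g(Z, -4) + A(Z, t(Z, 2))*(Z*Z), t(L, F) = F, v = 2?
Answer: 4/9817 ≈ 0.00040746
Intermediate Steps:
A(d, J) = 2 - J
H(Z) = -1 (H(Z) = -1 + (2 - 1*2)*(Z*Z) = -1 + (2 - 2)*Z**2 = -1 + 0*Z**2 = -1 + 0 = -1)
N(f, X) = 1/4 (N(f, X) = -1/4*(-1) = 1/4)
1/(2454 + N(-22, -34)) = 1/(2454 + 1/4) = 1/(9817/4) = 4/9817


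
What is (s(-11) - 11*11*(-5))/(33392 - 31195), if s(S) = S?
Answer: 594/2197 ≈ 0.27037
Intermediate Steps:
(s(-11) - 11*11*(-5))/(33392 - 31195) = (-11 - 11*11*(-5))/(33392 - 31195) = (-11 - 121*(-5))/2197 = (-11 + 605)*(1/2197) = 594*(1/2197) = 594/2197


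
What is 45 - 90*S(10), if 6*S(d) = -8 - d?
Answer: 315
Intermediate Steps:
S(d) = -4/3 - d/6 (S(d) = (-8 - d)/6 = -4/3 - d/6)
45 - 90*S(10) = 45 - 90*(-4/3 - ⅙*10) = 45 - 90*(-4/3 - 5/3) = 45 - 90*(-3) = 45 + 270 = 315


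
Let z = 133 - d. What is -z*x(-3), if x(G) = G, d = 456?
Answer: -969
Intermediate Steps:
z = -323 (z = 133 - 1*456 = 133 - 456 = -323)
-z*x(-3) = -(-323)*(-3) = -1*969 = -969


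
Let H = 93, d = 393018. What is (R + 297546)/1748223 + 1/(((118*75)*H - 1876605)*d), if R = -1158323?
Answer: -39602061919613717/80431093645570530 ≈ -0.49237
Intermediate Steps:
(R + 297546)/1748223 + 1/(((118*75)*H - 1876605)*d) = (-1158323 + 297546)/1748223 + 1/((118*75)*93 - 1876605*393018) = -860777*1/1748223 + (1/393018)/(8850*93 - 1876605) = -860777/1748223 + (1/393018)/(823050 - 1876605) = -860777/1748223 + (1/393018)/(-1053555) = -860777/1748223 - 1/1053555*1/393018 = -860777/1748223 - 1/414066078990 = -39602061919613717/80431093645570530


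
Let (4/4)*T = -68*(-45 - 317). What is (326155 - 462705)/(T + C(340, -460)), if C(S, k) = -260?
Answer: -68275/12178 ≈ -5.6064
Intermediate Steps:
T = 24616 (T = -68*(-45 - 317) = -68*(-362) = 24616)
(326155 - 462705)/(T + C(340, -460)) = (326155 - 462705)/(24616 - 260) = -136550/24356 = -136550*1/24356 = -68275/12178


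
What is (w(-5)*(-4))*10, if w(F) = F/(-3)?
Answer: -200/3 ≈ -66.667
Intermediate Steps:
w(F) = -F/3 (w(F) = F*(-⅓) = -F/3)
(w(-5)*(-4))*10 = (-⅓*(-5)*(-4))*10 = ((5/3)*(-4))*10 = -20/3*10 = -200/3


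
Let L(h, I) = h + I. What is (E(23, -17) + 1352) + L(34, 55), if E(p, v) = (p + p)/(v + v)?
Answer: 24474/17 ≈ 1439.6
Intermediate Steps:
E(p, v) = p/v (E(p, v) = (2*p)/((2*v)) = (2*p)*(1/(2*v)) = p/v)
L(h, I) = I + h
(E(23, -17) + 1352) + L(34, 55) = (23/(-17) + 1352) + (55 + 34) = (23*(-1/17) + 1352) + 89 = (-23/17 + 1352) + 89 = 22961/17 + 89 = 24474/17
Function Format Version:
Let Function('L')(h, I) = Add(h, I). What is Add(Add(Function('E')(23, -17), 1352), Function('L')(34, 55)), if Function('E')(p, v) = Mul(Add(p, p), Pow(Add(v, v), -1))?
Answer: Rational(24474, 17) ≈ 1439.6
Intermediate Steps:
Function('E')(p, v) = Mul(p, Pow(v, -1)) (Function('E')(p, v) = Mul(Mul(2, p), Pow(Mul(2, v), -1)) = Mul(Mul(2, p), Mul(Rational(1, 2), Pow(v, -1))) = Mul(p, Pow(v, -1)))
Function('L')(h, I) = Add(I, h)
Add(Add(Function('E')(23, -17), 1352), Function('L')(34, 55)) = Add(Add(Mul(23, Pow(-17, -1)), 1352), Add(55, 34)) = Add(Add(Mul(23, Rational(-1, 17)), 1352), 89) = Add(Add(Rational(-23, 17), 1352), 89) = Add(Rational(22961, 17), 89) = Rational(24474, 17)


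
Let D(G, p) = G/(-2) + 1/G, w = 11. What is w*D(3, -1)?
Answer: -77/6 ≈ -12.833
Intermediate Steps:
D(G, p) = 1/G - G/2 (D(G, p) = G*(-1/2) + 1/G = -G/2 + 1/G = 1/G - G/2)
w*D(3, -1) = 11*(1/3 - 1/2*3) = 11*(1/3 - 3/2) = 11*(-7/6) = -77/6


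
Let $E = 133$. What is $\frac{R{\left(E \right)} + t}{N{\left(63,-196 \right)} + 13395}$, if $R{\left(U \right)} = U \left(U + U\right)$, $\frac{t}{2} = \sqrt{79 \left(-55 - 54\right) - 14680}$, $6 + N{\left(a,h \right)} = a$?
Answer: $\frac{931}{354} + \frac{i \sqrt{23291}}{6726} \approx 2.6299 + 0.02269 i$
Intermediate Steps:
$N{\left(a,h \right)} = -6 + a$
$t = 2 i \sqrt{23291}$ ($t = 2 \sqrt{79 \left(-55 - 54\right) - 14680} = 2 \sqrt{79 \left(-109\right) - 14680} = 2 \sqrt{-8611 - 14680} = 2 \sqrt{-23291} = 2 i \sqrt{23291} \approx 305.23 i$)
$R{\left(U \right)} = 2 U^{2}$ ($R{\left(U \right)} = U 2 U = 2 U^{2}$)
$\frac{R{\left(E \right)} + t}{N{\left(63,-196 \right)} + 13395} = \frac{2 \cdot 133^{2} + 2 i \sqrt{23291}}{\left(-6 + 63\right) + 13395} = \frac{2 \cdot 17689 + 2 i \sqrt{23291}}{57 + 13395} = \frac{35378 + 2 i \sqrt{23291}}{13452} = \left(35378 + 2 i \sqrt{23291}\right) \frac{1}{13452} = \frac{931}{354} + \frac{i \sqrt{23291}}{6726}$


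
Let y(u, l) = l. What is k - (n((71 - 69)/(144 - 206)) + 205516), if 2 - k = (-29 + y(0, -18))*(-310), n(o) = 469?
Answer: -220553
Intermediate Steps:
k = -14568 (k = 2 - (-29 - 18)*(-310) = 2 - (-47)*(-310) = 2 - 1*14570 = 2 - 14570 = -14568)
k - (n((71 - 69)/(144 - 206)) + 205516) = -14568 - (469 + 205516) = -14568 - 1*205985 = -14568 - 205985 = -220553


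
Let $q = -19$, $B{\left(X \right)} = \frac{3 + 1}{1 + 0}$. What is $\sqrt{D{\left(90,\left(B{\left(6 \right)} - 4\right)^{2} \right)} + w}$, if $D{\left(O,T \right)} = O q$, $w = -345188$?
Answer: $i \sqrt{346898} \approx 588.98 i$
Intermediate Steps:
$B{\left(X \right)} = 4$ ($B{\left(X \right)} = \frac{4}{1} = 4 \cdot 1 = 4$)
$D{\left(O,T \right)} = - 19 O$ ($D{\left(O,T \right)} = O \left(-19\right) = - 19 O$)
$\sqrt{D{\left(90,\left(B{\left(6 \right)} - 4\right)^{2} \right)} + w} = \sqrt{\left(-19\right) 90 - 345188} = \sqrt{-1710 - 345188} = \sqrt{-346898} = i \sqrt{346898}$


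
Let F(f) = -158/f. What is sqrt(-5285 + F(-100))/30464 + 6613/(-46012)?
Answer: -6613/46012 + I*sqrt(528342)/304640 ≈ -0.14372 + 0.002386*I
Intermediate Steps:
sqrt(-5285 + F(-100))/30464 + 6613/(-46012) = sqrt(-5285 - 158/(-100))/30464 + 6613/(-46012) = sqrt(-5285 - 158*(-1/100))*(1/30464) + 6613*(-1/46012) = sqrt(-5285 + 79/50)*(1/30464) - 6613/46012 = sqrt(-264171/50)*(1/30464) - 6613/46012 = (I*sqrt(528342)/10)*(1/30464) - 6613/46012 = I*sqrt(528342)/304640 - 6613/46012 = -6613/46012 + I*sqrt(528342)/304640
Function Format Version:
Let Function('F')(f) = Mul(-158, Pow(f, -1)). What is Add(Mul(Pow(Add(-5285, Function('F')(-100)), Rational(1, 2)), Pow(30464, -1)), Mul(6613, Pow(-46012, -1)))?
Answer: Add(Rational(-6613, 46012), Mul(Rational(1, 304640), I, Pow(528342, Rational(1, 2)))) ≈ Add(-0.14372, Mul(0.0023860, I))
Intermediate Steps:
Add(Mul(Pow(Add(-5285, Function('F')(-100)), Rational(1, 2)), Pow(30464, -1)), Mul(6613, Pow(-46012, -1))) = Add(Mul(Pow(Add(-5285, Mul(-158, Pow(-100, -1))), Rational(1, 2)), Pow(30464, -1)), Mul(6613, Pow(-46012, -1))) = Add(Mul(Pow(Add(-5285, Mul(-158, Rational(-1, 100))), Rational(1, 2)), Rational(1, 30464)), Mul(6613, Rational(-1, 46012))) = Add(Mul(Pow(Add(-5285, Rational(79, 50)), Rational(1, 2)), Rational(1, 30464)), Rational(-6613, 46012)) = Add(Mul(Pow(Rational(-264171, 50), Rational(1, 2)), Rational(1, 30464)), Rational(-6613, 46012)) = Add(Mul(Mul(Rational(1, 10), I, Pow(528342, Rational(1, 2))), Rational(1, 30464)), Rational(-6613, 46012)) = Add(Mul(Rational(1, 304640), I, Pow(528342, Rational(1, 2))), Rational(-6613, 46012)) = Add(Rational(-6613, 46012), Mul(Rational(1, 304640), I, Pow(528342, Rational(1, 2))))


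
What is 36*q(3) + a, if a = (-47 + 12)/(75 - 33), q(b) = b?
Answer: 643/6 ≈ 107.17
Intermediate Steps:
a = -5/6 (a = -35/42 = -35*1/42 = -5/6 ≈ -0.83333)
36*q(3) + a = 36*3 - 5/6 = 108 - 5/6 = 643/6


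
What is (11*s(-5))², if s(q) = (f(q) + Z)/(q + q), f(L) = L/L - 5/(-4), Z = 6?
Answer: 131769/1600 ≈ 82.356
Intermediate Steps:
f(L) = 9/4 (f(L) = 1 - 5*(-¼) = 1 + 5/4 = 9/4)
s(q) = 33/(8*q) (s(q) = (9/4 + 6)/(q + q) = 33/(4*((2*q))) = 33*(1/(2*q))/4 = 33/(8*q))
(11*s(-5))² = (11*((33/8)/(-5)))² = (11*((33/8)*(-⅕)))² = (11*(-33/40))² = (-363/40)² = 131769/1600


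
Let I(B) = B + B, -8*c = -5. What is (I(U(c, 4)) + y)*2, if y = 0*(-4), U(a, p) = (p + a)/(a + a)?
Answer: 74/5 ≈ 14.800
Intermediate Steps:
c = 5/8 (c = -1/8*(-5) = 5/8 ≈ 0.62500)
U(a, p) = (a + p)/(2*a) (U(a, p) = (a + p)/((2*a)) = (a + p)*(1/(2*a)) = (a + p)/(2*a))
y = 0
I(B) = 2*B
(I(U(c, 4)) + y)*2 = (2*((5/8 + 4)/(2*(5/8))) + 0)*2 = (2*((1/2)*(8/5)*(37/8)) + 0)*2 = (2*(37/10) + 0)*2 = (37/5 + 0)*2 = (37/5)*2 = 74/5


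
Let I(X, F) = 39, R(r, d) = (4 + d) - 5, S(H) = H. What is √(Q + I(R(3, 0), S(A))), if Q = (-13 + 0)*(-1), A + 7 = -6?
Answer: 2*√13 ≈ 7.2111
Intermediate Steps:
A = -13 (A = -7 - 6 = -13)
R(r, d) = -1 + d
Q = 13 (Q = -13*(-1) = 13)
√(Q + I(R(3, 0), S(A))) = √(13 + 39) = √52 = 2*√13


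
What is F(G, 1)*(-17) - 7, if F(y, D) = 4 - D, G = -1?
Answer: -58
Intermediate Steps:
F(G, 1)*(-17) - 7 = (4 - 1*1)*(-17) - 7 = (4 - 1)*(-17) - 7 = 3*(-17) - 7 = -51 - 7 = -58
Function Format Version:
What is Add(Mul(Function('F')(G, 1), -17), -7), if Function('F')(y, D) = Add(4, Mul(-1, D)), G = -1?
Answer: -58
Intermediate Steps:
Add(Mul(Function('F')(G, 1), -17), -7) = Add(Mul(Add(4, Mul(-1, 1)), -17), -7) = Add(Mul(Add(4, -1), -17), -7) = Add(Mul(3, -17), -7) = Add(-51, -7) = -58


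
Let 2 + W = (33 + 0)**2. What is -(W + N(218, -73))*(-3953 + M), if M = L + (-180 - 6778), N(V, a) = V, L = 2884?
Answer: 10475235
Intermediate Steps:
M = -4074 (M = 2884 + (-180 - 6778) = 2884 - 6958 = -4074)
W = 1087 (W = -2 + (33 + 0)**2 = -2 + 33**2 = -2 + 1089 = 1087)
-(W + N(218, -73))*(-3953 + M) = -(1087 + 218)*(-3953 - 4074) = -1305*(-8027) = -1*(-10475235) = 10475235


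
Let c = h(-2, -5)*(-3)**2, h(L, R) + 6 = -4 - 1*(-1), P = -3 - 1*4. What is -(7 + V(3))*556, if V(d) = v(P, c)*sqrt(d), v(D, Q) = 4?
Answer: -3892 - 2224*sqrt(3) ≈ -7744.1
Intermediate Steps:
P = -7 (P = -3 - 4 = -7)
h(L, R) = -9 (h(L, R) = -6 + (-4 - 1*(-1)) = -6 + (-4 + 1) = -6 - 3 = -9)
c = -81 (c = -9*(-3)**2 = -9*9 = -81)
V(d) = 4*sqrt(d)
-(7 + V(3))*556 = -(7 + 4*sqrt(3))*556 = (-7 - 4*sqrt(3))*556 = -3892 - 2224*sqrt(3)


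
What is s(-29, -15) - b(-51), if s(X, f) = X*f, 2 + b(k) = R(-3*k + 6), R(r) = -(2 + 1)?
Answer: 440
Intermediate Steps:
R(r) = -3 (R(r) = -1*3 = -3)
b(k) = -5 (b(k) = -2 - 3 = -5)
s(-29, -15) - b(-51) = -29*(-15) - 1*(-5) = 435 + 5 = 440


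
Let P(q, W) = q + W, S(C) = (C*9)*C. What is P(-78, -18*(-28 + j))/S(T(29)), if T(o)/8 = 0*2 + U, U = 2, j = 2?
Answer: 65/384 ≈ 0.16927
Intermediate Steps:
T(o) = 16 (T(o) = 8*(0*2 + 2) = 8*(0 + 2) = 8*2 = 16)
S(C) = 9*C² (S(C) = (9*C)*C = 9*C²)
P(q, W) = W + q
P(-78, -18*(-28 + j))/S(T(29)) = (-18*(-28 + 2) - 78)/((9*16²)) = (-18*(-26) - 78)/((9*256)) = (468 - 78)/2304 = 390*(1/2304) = 65/384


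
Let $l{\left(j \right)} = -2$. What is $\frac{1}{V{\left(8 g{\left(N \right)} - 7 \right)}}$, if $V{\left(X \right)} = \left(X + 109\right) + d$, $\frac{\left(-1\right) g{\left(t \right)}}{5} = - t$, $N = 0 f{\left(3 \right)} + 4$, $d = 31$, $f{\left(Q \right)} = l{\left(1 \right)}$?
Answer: $\frac{1}{293} \approx 0.003413$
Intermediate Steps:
$f{\left(Q \right)} = -2$
$N = 4$ ($N = 0 \left(-2\right) + 4 = 0 + 4 = 4$)
$g{\left(t \right)} = 5 t$ ($g{\left(t \right)} = - 5 \left(- t\right) = 5 t$)
$V{\left(X \right)} = 140 + X$ ($V{\left(X \right)} = \left(X + 109\right) + 31 = \left(109 + X\right) + 31 = 140 + X$)
$\frac{1}{V{\left(8 g{\left(N \right)} - 7 \right)}} = \frac{1}{140 - \left(7 - 8 \cdot 5 \cdot 4\right)} = \frac{1}{140 + \left(8 \cdot 20 - 7\right)} = \frac{1}{140 + \left(160 - 7\right)} = \frac{1}{140 + 153} = \frac{1}{293}$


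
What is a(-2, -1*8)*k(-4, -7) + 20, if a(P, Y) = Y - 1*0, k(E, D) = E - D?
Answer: -4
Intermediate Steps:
a(P, Y) = Y (a(P, Y) = Y + 0 = Y)
a(-2, -1*8)*k(-4, -7) + 20 = (-1*8)*(-4 - 1*(-7)) + 20 = -8*(-4 + 7) + 20 = -8*3 + 20 = -24 + 20 = -4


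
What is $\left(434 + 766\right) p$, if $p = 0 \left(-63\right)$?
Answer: $0$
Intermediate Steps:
$p = 0$
$\left(434 + 766\right) p = \left(434 + 766\right) 0 = 1200 \cdot 0 = 0$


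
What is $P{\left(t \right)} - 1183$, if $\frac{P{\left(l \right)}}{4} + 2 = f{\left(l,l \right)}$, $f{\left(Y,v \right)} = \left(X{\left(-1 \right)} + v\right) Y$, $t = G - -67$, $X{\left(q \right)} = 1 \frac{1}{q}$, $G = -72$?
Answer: $-1071$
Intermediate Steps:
$X{\left(q \right)} = \frac{1}{q}$
$t = -5$ ($t = -72 - -67 = -72 + 67 = -5$)
$f{\left(Y,v \right)} = Y \left(-1 + v\right)$ ($f{\left(Y,v \right)} = \left(\frac{1}{-1} + v\right) Y = \left(-1 + v\right) Y = Y \left(-1 + v\right)$)
$P{\left(l \right)} = -8 + 4 l \left(-1 + l\right)$
$P{\left(t \right)} - 1183 = \left(-8 + 4 \left(-5\right) \left(-1 - 5\right)\right) - 1183 = \left(-8 + 4 \left(-5\right) \left(-6\right)\right) - 1183 = \left(-8 + 120\right) - 1183 = 112 - 1183 = -1071$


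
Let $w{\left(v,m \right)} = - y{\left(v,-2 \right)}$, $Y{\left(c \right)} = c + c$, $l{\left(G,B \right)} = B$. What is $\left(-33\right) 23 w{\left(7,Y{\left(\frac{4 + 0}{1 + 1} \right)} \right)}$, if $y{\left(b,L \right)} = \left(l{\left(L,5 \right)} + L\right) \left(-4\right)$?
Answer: $-9108$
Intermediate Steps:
$y{\left(b,L \right)} = -20 - 4 L$ ($y{\left(b,L \right)} = \left(5 + L\right) \left(-4\right) = -20 - 4 L$)
$Y{\left(c \right)} = 2 c$
$w{\left(v,m \right)} = 12$ ($w{\left(v,m \right)} = - (-20 - -8) = - (-20 + 8) = \left(-1\right) \left(-12\right) = 12$)
$\left(-33\right) 23 w{\left(7,Y{\left(\frac{4 + 0}{1 + 1} \right)} \right)} = \left(-33\right) 23 \cdot 12 = \left(-759\right) 12 = -9108$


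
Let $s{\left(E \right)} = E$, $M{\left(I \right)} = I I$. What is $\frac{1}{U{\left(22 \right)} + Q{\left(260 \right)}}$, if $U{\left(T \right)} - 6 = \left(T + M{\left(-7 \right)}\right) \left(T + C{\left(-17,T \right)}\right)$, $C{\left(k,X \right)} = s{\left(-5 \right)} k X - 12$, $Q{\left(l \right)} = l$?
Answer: $\frac{1}{133746} \approx 7.4769 \cdot 10^{-6}$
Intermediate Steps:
$M{\left(I \right)} = I^{2}$
$C{\left(k,X \right)} = -12 - 5 X k$ ($C{\left(k,X \right)} = - 5 k X - 12 = - 5 X k - 12 = -12 - 5 X k$)
$U{\left(T \right)} = 6 + \left(-12 + 86 T\right) \left(49 + T\right)$ ($U{\left(T \right)} = 6 + \left(T + \left(-7\right)^{2}\right) \left(T - \left(12 + 5 T \left(-17\right)\right)\right) = 6 + \left(T + 49\right) \left(T + \left(-12 + 85 T\right)\right) = 6 + \left(49 + T\right) \left(-12 + 86 T\right) = 6 + \left(-12 + 86 T\right) \left(49 + T\right)$)
$\frac{1}{U{\left(22 \right)} + Q{\left(260 \right)}} = \frac{1}{\left(-582 + 86 \cdot 22^{2} + 4202 \cdot 22\right) + 260} = \frac{1}{\left(-582 + 86 \cdot 484 + 92444\right) + 260} = \frac{1}{\left(-582 + 41624 + 92444\right) + 260} = \frac{1}{133486 + 260} = \frac{1}{133746}$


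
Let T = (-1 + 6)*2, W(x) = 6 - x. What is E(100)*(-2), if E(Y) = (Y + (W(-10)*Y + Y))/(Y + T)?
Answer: -360/11 ≈ -32.727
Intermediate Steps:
T = 10 (T = 5*2 = 10)
E(Y) = 18*Y/(10 + Y) (E(Y) = (Y + ((6 - 1*(-10))*Y + Y))/(Y + 10) = (Y + ((6 + 10)*Y + Y))/(10 + Y) = (Y + (16*Y + Y))/(10 + Y) = (Y + 17*Y)/(10 + Y) = (18*Y)/(10 + Y) = 18*Y/(10 + Y))
E(100)*(-2) = (18*100/(10 + 100))*(-2) = (18*100/110)*(-2) = (18*100*(1/110))*(-2) = (180/11)*(-2) = -360/11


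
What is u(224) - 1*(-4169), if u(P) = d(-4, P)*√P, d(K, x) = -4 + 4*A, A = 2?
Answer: 4169 + 16*√14 ≈ 4228.9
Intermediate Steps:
d(K, x) = 4 (d(K, x) = -4 + 4*2 = -4 + 8 = 4)
u(P) = 4*√P
u(224) - 1*(-4169) = 4*√224 - 1*(-4169) = 4*(4*√14) + 4169 = 16*√14 + 4169 = 4169 + 16*√14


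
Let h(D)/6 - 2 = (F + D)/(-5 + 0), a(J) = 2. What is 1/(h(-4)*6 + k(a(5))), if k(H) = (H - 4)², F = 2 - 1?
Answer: 5/488 ≈ 0.010246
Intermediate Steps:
F = 1
k(H) = (-4 + H)²
h(D) = 54/5 - 6*D/5 (h(D) = 12 + 6*((1 + D)/(-5 + 0)) = 12 + 6*((1 + D)/(-5)) = 12 + 6*((1 + D)*(-⅕)) = 12 + 6*(-⅕ - D/5) = 12 + (-6/5 - 6*D/5) = 54/5 - 6*D/5)
1/(h(-4)*6 + k(a(5))) = 1/((54/5 - 6/5*(-4))*6 + (-4 + 2)²) = 1/((54/5 + 24/5)*6 + (-2)²) = 1/((78/5)*6 + 4) = 1/(468/5 + 4) = 1/(488/5) = 5/488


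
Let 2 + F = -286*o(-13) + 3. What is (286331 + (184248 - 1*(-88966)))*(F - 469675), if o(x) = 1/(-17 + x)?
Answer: -262798404001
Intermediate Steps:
F = 158/15 (F = -2 + (-286/(-17 - 13) + 3) = -2 + (-286/(-30) + 3) = -2 + (-286*(-1/30) + 3) = -2 + (143/15 + 3) = -2 + 188/15 = 158/15 ≈ 10.533)
(286331 + (184248 - 1*(-88966)))*(F - 469675) = (286331 + (184248 - 1*(-88966)))*(158/15 - 469675) = (286331 + (184248 + 88966))*(-7044967/15) = (286331 + 273214)*(-7044967/15) = 559545*(-7044967/15) = -262798404001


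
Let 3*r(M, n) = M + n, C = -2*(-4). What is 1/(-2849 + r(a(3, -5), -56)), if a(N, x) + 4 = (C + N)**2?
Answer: -3/8486 ≈ -0.00035352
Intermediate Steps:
C = 8
a(N, x) = -4 + (8 + N)**2
r(M, n) = M/3 + n/3 (r(M, n) = (M + n)/3 = M/3 + n/3)
1/(-2849 + r(a(3, -5), -56)) = 1/(-2849 + ((-4 + (8 + 3)**2)/3 + (1/3)*(-56))) = 1/(-2849 + ((-4 + 11**2)/3 - 56/3)) = 1/(-2849 + ((-4 + 121)/3 - 56/3)) = 1/(-2849 + ((1/3)*117 - 56/3)) = 1/(-2849 + (39 - 56/3)) = 1/(-2849 + 61/3) = 1/(-8486/3) = -3/8486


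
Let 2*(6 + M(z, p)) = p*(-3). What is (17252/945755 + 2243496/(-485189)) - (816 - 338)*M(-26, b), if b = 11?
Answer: 4933032591505873/458869922695 ≈ 10750.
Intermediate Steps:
M(z, p) = -6 - 3*p/2 (M(z, p) = -6 + (p*(-3))/2 = -6 + (-3*p)/2 = -6 - 3*p/2)
(17252/945755 + 2243496/(-485189)) - (816 - 338)*M(-26, b) = (17252/945755 + 2243496/(-485189)) - (816 - 338)*(-6 - 3/2*11) = (17252*(1/945755) + 2243496*(-1/485189)) - 478*(-6 - 33/2) = (17252/945755 - 2243496/485189) - 478*(-45)/2 = -2113427078852/458869922695 - 1*(-10755) = -2113427078852/458869922695 + 10755 = 4933032591505873/458869922695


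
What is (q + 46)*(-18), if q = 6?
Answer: -936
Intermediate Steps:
(q + 46)*(-18) = (6 + 46)*(-18) = 52*(-18) = -936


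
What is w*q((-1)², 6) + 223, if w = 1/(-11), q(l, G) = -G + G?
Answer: 223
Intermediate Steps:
q(l, G) = 0
w = -1/11 ≈ -0.090909
w*q((-1)², 6) + 223 = -1/11*0 + 223 = 0 + 223 = 223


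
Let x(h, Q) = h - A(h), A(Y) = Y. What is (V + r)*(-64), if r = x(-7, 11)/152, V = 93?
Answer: -5952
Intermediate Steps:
x(h, Q) = 0 (x(h, Q) = h - h = 0)
r = 0 (r = 0/152 = 0*(1/152) = 0)
(V + r)*(-64) = (93 + 0)*(-64) = 93*(-64) = -5952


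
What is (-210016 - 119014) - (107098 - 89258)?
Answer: -346870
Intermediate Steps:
(-210016 - 119014) - (107098 - 89258) = -329030 - 1*17840 = -329030 - 17840 = -346870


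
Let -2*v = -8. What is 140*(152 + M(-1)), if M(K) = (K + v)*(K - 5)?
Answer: 18760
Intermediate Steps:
v = 4 (v = -1/2*(-8) = 4)
M(K) = (-5 + K)*(4 + K) (M(K) = (K + 4)*(K - 5) = (4 + K)*(-5 + K) = (-5 + K)*(4 + K))
140*(152 + M(-1)) = 140*(152 + (-20 + (-1)**2 - 1*(-1))) = 140*(152 + (-20 + 1 + 1)) = 140*(152 - 18) = 140*134 = 18760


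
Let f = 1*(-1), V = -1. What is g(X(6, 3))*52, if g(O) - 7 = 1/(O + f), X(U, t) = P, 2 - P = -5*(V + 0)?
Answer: 351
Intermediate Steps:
f = -1
P = -3 (P = 2 - (-5)*(-1 + 0) = 2 - (-5)*(-1) = 2 - 1*5 = 2 - 5 = -3)
X(U, t) = -3
g(O) = 7 + 1/(-1 + O) (g(O) = 7 + 1/(O - 1) = 7 + 1/(-1 + O))
g(X(6, 3))*52 = ((-6 + 7*(-3))/(-1 - 3))*52 = ((-6 - 21)/(-4))*52 = -1/4*(-27)*52 = (27/4)*52 = 351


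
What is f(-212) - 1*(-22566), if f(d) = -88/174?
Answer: 1963198/87 ≈ 22566.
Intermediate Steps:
f(d) = -44/87 (f(d) = -88*1/174 = -44/87)
f(-212) - 1*(-22566) = -44/87 - 1*(-22566) = -44/87 + 22566 = 1963198/87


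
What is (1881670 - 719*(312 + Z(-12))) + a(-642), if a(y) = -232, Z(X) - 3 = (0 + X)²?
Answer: 1551417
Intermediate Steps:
Z(X) = 3 + X² (Z(X) = 3 + (0 + X)² = 3 + X²)
(1881670 - 719*(312 + Z(-12))) + a(-642) = (1881670 - 719*(312 + (3 + (-12)²))) - 232 = (1881670 - 719*(312 + (3 + 144))) - 232 = (1881670 - 719*(312 + 147)) - 232 = (1881670 - 719*459) - 232 = (1881670 - 330021) - 232 = 1551649 - 232 = 1551417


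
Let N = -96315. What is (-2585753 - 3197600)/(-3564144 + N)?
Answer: 5783353/3660459 ≈ 1.5800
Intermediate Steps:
(-2585753 - 3197600)/(-3564144 + N) = (-2585753 - 3197600)/(-3564144 - 96315) = -5783353/(-3660459) = -5783353*(-1/3660459) = 5783353/3660459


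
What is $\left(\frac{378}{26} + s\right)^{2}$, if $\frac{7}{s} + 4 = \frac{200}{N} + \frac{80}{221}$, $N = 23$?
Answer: $\frac{28316925463225}{111692313616} \approx 253.53$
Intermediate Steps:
$s = \frac{35581}{25708}$ ($s = \frac{7}{-4 + \left(\frac{200}{23} + \frac{80}{221}\right)} = \frac{7}{-4 + \frac{46040}{5083}} = \frac{7}{\frac{25708}{5083}} = 7 \cdot \frac{5083}{25708} = \frac{35581}{25708} \approx 1.384$)
$\left(\frac{378}{26} + s\right)^{2} = \left(\frac{378}{26} + \frac{35581}{25708}\right)^{2} = \left(378 \cdot \frac{1}{26} + \frac{35581}{25708}\right)^{2} = \left(\frac{189}{13} + \frac{35581}{25708}\right)^{2} = \left(\frac{5321365}{334204}\right)^{2} = \frac{28316925463225}{111692313616}$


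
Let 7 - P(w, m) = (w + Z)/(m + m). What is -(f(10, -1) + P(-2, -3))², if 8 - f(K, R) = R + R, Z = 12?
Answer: -3136/9 ≈ -348.44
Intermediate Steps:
f(K, R) = 8 - 2*R (f(K, R) = 8 - (R + R) = 8 - 2*R)
P(w, m) = 7 - (12 + w)/(2*m) (P(w, m) = 7 - (w + 12)/(m + m) = 7 - (12 + w)/(2*m))
-(f(10, -1) + P(-2, -3))² = -((8 - 2*(-1)) + (½)*(-12 - 1*(-2) + 14*(-3))/(-3))² = -((8 + 2) + (½)*(-⅓)*(-12 + 2 - 42))² = -(10 + (½)*(-⅓)*(-52))² = -(10 + 26/3)² = -(56/3)² = -1*3136/9 = -3136/9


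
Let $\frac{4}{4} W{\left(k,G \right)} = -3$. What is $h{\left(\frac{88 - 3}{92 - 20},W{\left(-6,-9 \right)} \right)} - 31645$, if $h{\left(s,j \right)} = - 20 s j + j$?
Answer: $- \frac{189463}{6} \approx -31577.0$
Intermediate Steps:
$W{\left(k,G \right)} = -3$
$h{\left(s,j \right)} = j - 20 j s$ ($h{\left(s,j \right)} = - 20 j s + j = j - 20 j s$)
$h{\left(\frac{88 - 3}{92 - 20},W{\left(-6,-9 \right)} \right)} - 31645 = - 3 \left(1 - 20 \frac{88 - 3}{92 - 20}\right) - 31645 = - 3 \left(1 - 20 \cdot \frac{85}{72}\right) - 31645 = - 3 \left(1 - 20 \cdot 85 \cdot \frac{1}{72}\right) - 31645 = - 3 \left(1 - \frac{425}{18}\right) - 31645 = \left(-3\right) \left(- \frac{407}{18}\right) - 31645 = \frac{407}{6} - 31645 = - \frac{189463}{6}$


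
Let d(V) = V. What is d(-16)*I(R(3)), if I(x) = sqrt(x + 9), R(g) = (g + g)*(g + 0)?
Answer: -48*sqrt(3) ≈ -83.138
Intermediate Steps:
R(g) = 2*g**2 (R(g) = (2*g)*g = 2*g**2)
I(x) = sqrt(9 + x)
d(-16)*I(R(3)) = -16*sqrt(9 + 2*3**2) = -16*sqrt(9 + 2*9) = -16*sqrt(9 + 18) = -48*sqrt(3)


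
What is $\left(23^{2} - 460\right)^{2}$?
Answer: $4761$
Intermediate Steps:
$\left(23^{2} - 460\right)^{2} = \left(529 - 460\right)^{2} = 69^{2} = 4761$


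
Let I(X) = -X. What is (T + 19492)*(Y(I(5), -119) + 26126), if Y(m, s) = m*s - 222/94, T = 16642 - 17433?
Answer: 23484266976/47 ≈ 4.9967e+8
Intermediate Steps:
T = -791
Y(m, s) = -111/47 + m*s (Y(m, s) = m*s - 222*1/94 = m*s - 111/47 = -111/47 + m*s)
(T + 19492)*(Y(I(5), -119) + 26126) = (-791 + 19492)*((-111/47 - 1*5*(-119)) + 26126) = 18701*((-111/47 - 5*(-119)) + 26126) = 18701*((-111/47 + 595) + 26126) = 18701*(27854/47 + 26126) = 18701*(1255776/47) = 23484266976/47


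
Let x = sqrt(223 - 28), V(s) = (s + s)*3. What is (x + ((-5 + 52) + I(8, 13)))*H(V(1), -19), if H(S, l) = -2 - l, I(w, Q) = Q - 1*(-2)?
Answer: 1054 + 17*sqrt(195) ≈ 1291.4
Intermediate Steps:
V(s) = 6*s (V(s) = (2*s)*3 = 6*s)
I(w, Q) = 2 + Q (I(w, Q) = Q + 2 = 2 + Q)
x = sqrt(195) ≈ 13.964
(x + ((-5 + 52) + I(8, 13)))*H(V(1), -19) = (sqrt(195) + ((-5 + 52) + (2 + 13)))*(-2 - 1*(-19)) = (sqrt(195) + (47 + 15))*(-2 + 19) = (sqrt(195) + 62)*17 = (62 + sqrt(195))*17 = 1054 + 17*sqrt(195)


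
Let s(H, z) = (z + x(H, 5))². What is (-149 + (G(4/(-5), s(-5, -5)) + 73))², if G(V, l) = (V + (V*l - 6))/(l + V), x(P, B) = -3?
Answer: 147695409/24964 ≈ 5916.3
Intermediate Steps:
s(H, z) = (-3 + z)² (s(H, z) = (z - 3)² = (-3 + z)²)
G(V, l) = (-6 + V + V*l)/(V + l) (G(V, l) = (V + (-6 + V*l))/(V + l) = (-6 + V + V*l)/(V + l))
(-149 + (G(4/(-5), s(-5, -5)) + 73))² = (-149 + ((-6 + 4/(-5) + (4/(-5))*(-3 - 5)²)/(4/(-5) + (-3 - 5)²) + 73))² = (-149 + ((-6 + 4*(-⅕) + (4*(-⅕))*(-8)²)/(4*(-⅕) + (-8)²) + 73))² = (-149 + ((-6 - ⅘ - ⅘*64)/(-⅘ + 64) + 73))² = (-149 + ((-6 - ⅘ - 256/5)/(316/5) + 73))² = (-149 + ((5/316)*(-58) + 73))² = (-149 + (-145/158 + 73))² = (-149 + 11389/158)² = (-12153/158)² = 147695409/24964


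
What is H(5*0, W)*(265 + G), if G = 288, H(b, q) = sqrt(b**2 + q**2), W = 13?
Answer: 7189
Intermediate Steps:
H(5*0, W)*(265 + G) = sqrt((5*0)**2 + 13**2)*(265 + 288) = sqrt(0**2 + 169)*553 = sqrt(0 + 169)*553 = sqrt(169)*553 = 13*553 = 7189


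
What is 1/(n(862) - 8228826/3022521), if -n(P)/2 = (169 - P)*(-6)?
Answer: -1007507/8381171154 ≈ -0.00012021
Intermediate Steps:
n(P) = 2028 - 12*P (n(P) = -2*(169 - P)*(-6) = -2*(-1014 + 6*P) = 2028 - 12*P)
1/(n(862) - 8228826/3022521) = 1/((2028 - 12*862) - 8228826/3022521) = 1/((2028 - 10344) - 8228826*1/3022521) = 1/(-8316 - 2742942/1007507) = 1/(-8381171154/1007507) = -1007507/8381171154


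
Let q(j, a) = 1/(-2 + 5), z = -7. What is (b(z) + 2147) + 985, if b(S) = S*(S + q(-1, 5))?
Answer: 9536/3 ≈ 3178.7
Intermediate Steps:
q(j, a) = ⅓ (q(j, a) = 1/3 = ⅓)
b(S) = S*(⅓ + S) (b(S) = S*(S + ⅓) = S*(⅓ + S))
(b(z) + 2147) + 985 = (-7*(⅓ - 7) + 2147) + 985 = (-7*(-20/3) + 2147) + 985 = (140/3 + 2147) + 985 = 6581/3 + 985 = 9536/3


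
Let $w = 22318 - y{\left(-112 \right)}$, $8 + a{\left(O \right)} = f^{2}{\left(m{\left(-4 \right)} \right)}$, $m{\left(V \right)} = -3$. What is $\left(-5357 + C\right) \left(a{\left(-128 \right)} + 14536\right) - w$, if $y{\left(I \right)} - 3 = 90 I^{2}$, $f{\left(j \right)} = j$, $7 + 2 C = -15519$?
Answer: $-189618795$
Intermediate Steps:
$C = -7763$ ($C = - \frac{7}{2} + \frac{1}{2} \left(-15519\right) = - \frac{7}{2} - \frac{15519}{2} = -7763$)
$a{\left(O \right)} = 1$ ($a{\left(O \right)} = -8 + \left(-3\right)^{2} = -8 + 9 = 1$)
$y{\left(I \right)} = 3 + 90 I^{2}$
$w = -1106645$ ($w = 22318 - \left(3 + 90 \left(-112\right)^{2}\right) = 22318 - \left(3 + 90 \cdot 12544\right) = 22318 - \left(3 + 1128960\right) = 22318 - 1128963 = -1106645$)
$\left(-5357 + C\right) \left(a{\left(-128 \right)} + 14536\right) - w = \left(-5357 - 7763\right) \left(1 + 14536\right) - -1106645 = \left(-13120\right) 14537 + 1106645 = -190725440 + 1106645 = -189618795$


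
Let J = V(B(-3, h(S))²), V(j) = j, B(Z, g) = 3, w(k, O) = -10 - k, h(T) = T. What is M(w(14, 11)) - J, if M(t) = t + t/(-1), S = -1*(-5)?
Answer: -9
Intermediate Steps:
S = 5
M(t) = 0 (M(t) = t + t*(-1) = t - t = 0)
J = 9 (J = 3² = 9)
M(w(14, 11)) - J = 0 - 1*9 = 0 - 9 = -9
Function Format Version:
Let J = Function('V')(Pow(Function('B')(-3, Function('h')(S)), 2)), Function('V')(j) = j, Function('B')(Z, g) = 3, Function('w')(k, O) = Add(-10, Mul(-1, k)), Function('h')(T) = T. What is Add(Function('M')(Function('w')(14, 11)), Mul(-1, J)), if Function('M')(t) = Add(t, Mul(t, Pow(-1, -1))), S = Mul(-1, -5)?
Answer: -9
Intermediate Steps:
S = 5
Function('M')(t) = 0 (Function('M')(t) = Add(t, Mul(t, -1)) = Add(t, Mul(-1, t)) = 0)
J = 9 (J = Pow(3, 2) = 9)
Add(Function('M')(Function('w')(14, 11)), Mul(-1, J)) = Add(0, Mul(-1, 9)) = Add(0, -9) = -9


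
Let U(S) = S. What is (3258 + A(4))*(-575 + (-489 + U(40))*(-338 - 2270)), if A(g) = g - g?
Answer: 3813218586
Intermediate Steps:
A(g) = 0
(3258 + A(4))*(-575 + (-489 + U(40))*(-338 - 2270)) = (3258 + 0)*(-575 + (-489 + 40)*(-338 - 2270)) = 3258*(-575 - 449*(-2608)) = 3258*(-575 + 1170992) = 3258*1170417 = 3813218586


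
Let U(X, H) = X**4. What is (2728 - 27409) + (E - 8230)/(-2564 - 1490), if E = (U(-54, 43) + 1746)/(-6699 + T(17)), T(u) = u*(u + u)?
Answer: -306194316511/12407267 ≈ -24679.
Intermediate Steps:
T(u) = 2*u**2 (T(u) = u*(2*u) = 2*u**2)
E = -8504802/6121 (E = ((-54)**4 + 1746)/(-6699 + 2*17**2) = (8503056 + 1746)/(-6699 + 2*289) = 8504802/(-6699 + 578) = 8504802/(-6121) = 8504802*(-1/6121) = -8504802/6121 ≈ -1389.4)
(2728 - 27409) + (E - 8230)/(-2564 - 1490) = (2728 - 27409) + (-8504802/6121 - 8230)/(-2564 - 1490) = -24681 - 58880632/6121/(-4054) = -24681 - 58880632/6121*(-1/4054) = -24681 + 29440316/12407267 = -306194316511/12407267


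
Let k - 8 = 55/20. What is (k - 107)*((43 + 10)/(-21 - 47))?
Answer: 20405/272 ≈ 75.018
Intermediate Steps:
k = 43/4 (k = 8 + 55/20 = 8 + 55*(1/20) = 8 + 11/4 = 43/4 ≈ 10.750)
(k - 107)*((43 + 10)/(-21 - 47)) = (43/4 - 107)*((43 + 10)/(-21 - 47)) = -20405/(4*(-68)) = -20405*(-1)/(4*68) = -385/4*(-53/68) = 20405/272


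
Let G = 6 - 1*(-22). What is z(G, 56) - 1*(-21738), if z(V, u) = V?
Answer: 21766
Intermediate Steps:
G = 28 (G = 6 + 22 = 28)
z(G, 56) - 1*(-21738) = 28 - 1*(-21738) = 28 + 21738 = 21766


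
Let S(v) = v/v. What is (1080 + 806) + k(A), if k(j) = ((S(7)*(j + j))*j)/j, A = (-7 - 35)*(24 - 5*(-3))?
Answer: -1390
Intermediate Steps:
S(v) = 1
A = -1638 (A = -42*(24 + 15) = -42*39 = -1638)
k(j) = 2*j (k(j) = ((1*(j + j))*j)/j = ((1*(2*j))*j)/j = ((2*j)*j)/j = (2*j**2)/j = 2*j)
(1080 + 806) + k(A) = (1080 + 806) + 2*(-1638) = 1886 - 3276 = -1390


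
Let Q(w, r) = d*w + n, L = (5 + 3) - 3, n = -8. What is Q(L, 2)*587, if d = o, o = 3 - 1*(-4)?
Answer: 15849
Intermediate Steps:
L = 5 (L = 8 - 3 = 5)
o = 7 (o = 3 + 4 = 7)
d = 7
Q(w, r) = -8 + 7*w (Q(w, r) = 7*w - 8 = -8 + 7*w)
Q(L, 2)*587 = (-8 + 7*5)*587 = (-8 + 35)*587 = 27*587 = 15849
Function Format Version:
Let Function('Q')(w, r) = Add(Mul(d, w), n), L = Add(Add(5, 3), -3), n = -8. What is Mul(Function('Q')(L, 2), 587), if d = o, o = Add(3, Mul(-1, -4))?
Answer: 15849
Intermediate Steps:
L = 5 (L = Add(8, -3) = 5)
o = 7 (o = Add(3, 4) = 7)
d = 7
Function('Q')(w, r) = Add(-8, Mul(7, w)) (Function('Q')(w, r) = Add(Mul(7, w), -8) = Add(-8, Mul(7, w)))
Mul(Function('Q')(L, 2), 587) = Mul(Add(-8, Mul(7, 5)), 587) = Mul(Add(-8, 35), 587) = Mul(27, 587) = 15849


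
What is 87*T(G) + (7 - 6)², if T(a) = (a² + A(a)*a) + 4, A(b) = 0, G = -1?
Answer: 436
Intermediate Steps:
T(a) = 4 + a² (T(a) = (a² + 0*a) + 4 = (a² + 0) + 4 = a² + 4 = 4 + a²)
87*T(G) + (7 - 6)² = 87*(4 + (-1)²) + (7 - 6)² = 87*(4 + 1) + 1² = 87*5 + 1 = 435 + 1 = 436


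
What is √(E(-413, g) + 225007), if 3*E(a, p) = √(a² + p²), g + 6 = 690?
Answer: √(2025063 + 15*√25537)/3 ≈ 474.63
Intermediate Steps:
g = 684 (g = -6 + 690 = 684)
E(a, p) = √(a² + p²)/3
√(E(-413, g) + 225007) = √(√((-413)² + 684²)/3 + 225007) = √(√(170569 + 467856)/3 + 225007) = √(√638425/3 + 225007) = √((5*√25537)/3 + 225007) = √(5*√25537/3 + 225007) = √(225007 + 5*√25537/3)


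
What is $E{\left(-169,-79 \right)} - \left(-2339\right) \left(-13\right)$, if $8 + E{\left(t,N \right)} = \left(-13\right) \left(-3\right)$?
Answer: $-30376$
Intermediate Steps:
$E{\left(t,N \right)} = 31$ ($E{\left(t,N \right)} = -8 - -39 = -8 + 39 = 31$)
$E{\left(-169,-79 \right)} - \left(-2339\right) \left(-13\right) = 31 - \left(-2339\right) \left(-13\right) = 31 - 30407 = -30376$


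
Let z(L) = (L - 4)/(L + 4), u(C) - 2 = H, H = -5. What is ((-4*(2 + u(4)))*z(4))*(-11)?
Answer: 0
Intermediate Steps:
u(C) = -3 (u(C) = 2 - 5 = -3)
z(L) = (-4 + L)/(4 + L)
((-4*(2 + u(4)))*z(4))*(-11) = ((-4*(2 - 3))*((-4 + 4)/(4 + 4)))*(-11) = ((-4*(-1))*(0/8))*(-11) = (4*((⅛)*0))*(-11) = (4*0)*(-11) = 0*(-11) = 0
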